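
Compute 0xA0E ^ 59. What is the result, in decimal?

0xA0E = 101000001110
59 = 000000111011
XOR → 101000110101 = 2613

2613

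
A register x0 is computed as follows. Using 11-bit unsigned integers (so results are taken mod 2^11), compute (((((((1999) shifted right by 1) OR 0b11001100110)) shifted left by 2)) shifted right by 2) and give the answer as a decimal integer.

487

1999 = 11111001111
→ shifted right by 1 → 01111100111 = 999
0b11001100110 = 11001100110
→ OR → 11111100111 = 2023
→ shifted left by 2 (mod 2^11) → 11110011100 = 1948
→ shifted right by 2 → 00111100111 = 487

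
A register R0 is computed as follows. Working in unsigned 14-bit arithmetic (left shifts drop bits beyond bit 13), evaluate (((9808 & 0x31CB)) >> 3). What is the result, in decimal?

1032

9808 = 10011001010000
0x31CB = 11000111001011
→ & → 10000001000000 = 8256
→ >> 3 → 00010000001000 = 1032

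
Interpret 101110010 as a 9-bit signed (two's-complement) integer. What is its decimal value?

-142

pattern = 101110010 (MSB is 1 ⇒ negative)
Invert: 010001101, add 1 → 010001110 = 142, so the value is -142.
(Equivalently: 370 - 2^9 = 370 - 512 = -142.)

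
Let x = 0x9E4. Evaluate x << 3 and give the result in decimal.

20256

0x9E4 = 000100111100100
shift left by 3 → 100111100100000 = 20256
(equivalently, 2532 × 2^3 = 2532 × 8)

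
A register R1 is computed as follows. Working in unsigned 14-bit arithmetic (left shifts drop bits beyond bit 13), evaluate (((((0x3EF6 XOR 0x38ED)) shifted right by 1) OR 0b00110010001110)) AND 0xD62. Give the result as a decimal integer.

0x3EF6 = 11111011110110
0x38ED = 11100011101101
→ XOR → 00011000011011 = 1563
→ shifted right by 1 → 00001100001101 = 781
0b00110010001110 = 00110010001110
→ OR → 00111110001111 = 3983
0xD62 = 00110101100010
→ AND → 00110100000010 = 3330

3330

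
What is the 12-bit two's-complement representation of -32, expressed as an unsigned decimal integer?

4064

32 in 12 bits: 000000100000
Invert: 111111011111
Add 1:  111111100000 = 4064
(Check: 2^12 - 32 = 4096 - 32 = 4064.)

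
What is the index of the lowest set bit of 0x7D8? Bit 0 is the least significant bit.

3

0x7D8 = 11111011000
Trailing zeros: 3, so the lowest set bit is bit 3 (value 8).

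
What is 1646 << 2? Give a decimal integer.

1646 = 0011001101110
shift left by 2 → 1100110111000 = 6584
(equivalently, 1646 × 2^2 = 1646 × 4)

6584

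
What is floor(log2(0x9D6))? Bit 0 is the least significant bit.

11

0x9D6 = 100111010110
The topmost 1 is at position 11 (since 2^11 = 2048 ≤ 2518 < 4096).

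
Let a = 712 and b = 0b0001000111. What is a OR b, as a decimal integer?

719

712 = 1011001000
b = 0001000111
 OR → 1011001111 = 719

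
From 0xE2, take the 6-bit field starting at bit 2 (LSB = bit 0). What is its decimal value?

56

v = 11100010
Shift right by 2: 111000
Mask low 6 bits: 111000 = 56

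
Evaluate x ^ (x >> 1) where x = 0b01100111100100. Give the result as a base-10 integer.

5398

x = 1100111100100 = 6628
x>>1 = 0110011110010
XOR  = 1010100010110 = 5398
(x ^ (x >> 1) gives the standard binary-reflected Gray code of x.)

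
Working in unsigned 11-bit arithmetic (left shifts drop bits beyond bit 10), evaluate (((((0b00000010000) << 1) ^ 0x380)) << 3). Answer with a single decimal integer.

1280

0b00000010000 = 00000010000
→ << 1 (mod 2^11) → 00000100000 = 32
0x380 = 01110000000
→ ^ → 01110100000 = 928
→ << 3 (mod 2^11) → 10100000000 = 1280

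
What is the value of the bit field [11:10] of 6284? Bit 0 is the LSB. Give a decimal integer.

v = 1100010001100
Shift right by 10: 110
Mask low 2 bits: 10 = 2

2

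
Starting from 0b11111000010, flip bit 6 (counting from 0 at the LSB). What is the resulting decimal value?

1922

x = 11111000010
bit 6 is currently 1; toggle it via x ^ (1 << 6) = x ^ 64
→ 11110000010 = 1922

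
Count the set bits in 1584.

4

1584 = 11000110000
Count the 1s: 1 + 1 + 1 + 1 = 4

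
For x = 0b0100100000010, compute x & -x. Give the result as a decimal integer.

2

x = 100100000010 = 2306
-x (two's complement) = …011011111110
AND   = 000000000010 = 2
(x & -x isolates the lowest set bit of x.)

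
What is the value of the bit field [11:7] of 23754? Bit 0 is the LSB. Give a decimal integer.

v = 101110011001010
Shift right by 7: 10111001
Mask low 5 bits: 11001 = 25

25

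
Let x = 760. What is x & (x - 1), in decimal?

x = 1011111000 = 760
x - 1 = 1011110111
AND   = 1011110000 = 752
(x & (x - 1) clears the lowest set bit of x.)

752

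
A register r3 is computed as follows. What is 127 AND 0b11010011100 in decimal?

28

127 = 00001111111
b = 11010011100
AND → 00000011100 = 28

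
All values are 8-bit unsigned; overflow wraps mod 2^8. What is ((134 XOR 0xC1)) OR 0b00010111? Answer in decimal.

134 = 10000110
0xC1 = 11000001
→ XOR → 01000111 = 71
0b00010111 = 00010111
→ OR → 01010111 = 87

87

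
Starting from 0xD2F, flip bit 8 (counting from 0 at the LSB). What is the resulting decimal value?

x = 110100101111
bit 8 is currently 1; toggle it via x ^ (1 << 8) = x ^ 256
→ 110000101111 = 3119

3119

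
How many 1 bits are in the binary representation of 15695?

10

15695 = 11110101001111
Count the 1s: 1 + 1 + 1 + 1 + 1 + 1 + 1 + 1 + 1 + 1 = 10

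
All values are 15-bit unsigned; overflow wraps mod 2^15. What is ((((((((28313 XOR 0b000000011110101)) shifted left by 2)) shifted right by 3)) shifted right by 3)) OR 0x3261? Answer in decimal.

28313 = 110111010011001
0b000000011110101 = 000000011110101
→ XOR → 110111001101100 = 28268
→ shifted left by 2 (mod 2^15) → 011100110110000 = 14768
→ shifted right by 3 → 000011100110110 = 1846
→ shifted right by 3 → 000000011100110 = 230
0x3261 = 011001001100001
→ OR → 011001011100111 = 13031

13031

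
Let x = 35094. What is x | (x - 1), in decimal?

x = 1000100100010110 = 35094
x - 1 = 1000100100010101
OR    = 1000100100010111 = 35095
(x | (x - 1) sets all bits below the lowest set bit.)

35095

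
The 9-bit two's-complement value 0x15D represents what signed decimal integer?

-163

pattern = 101011101 (MSB is 1 ⇒ negative)
Invert: 010100010, add 1 → 010100011 = 163, so the value is -163.
(Equivalently: 349 - 2^9 = 349 - 512 = -163.)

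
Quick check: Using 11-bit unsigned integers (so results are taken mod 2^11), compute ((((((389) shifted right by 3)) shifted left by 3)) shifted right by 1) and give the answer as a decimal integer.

389 = 00110000101
→ shifted right by 3 → 00000110000 = 48
→ shifted left by 3 (mod 2^11) → 00110000000 = 384
→ shifted right by 1 → 00011000000 = 192

192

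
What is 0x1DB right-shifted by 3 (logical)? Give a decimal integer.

59

0x1DB = 111011011
shift right by 3 → 000111011 = 59
(equivalently, floor(475 / 8))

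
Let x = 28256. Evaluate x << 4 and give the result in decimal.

28256 = 0000110111001100000
shift left by 4 → 1101110011000000000 = 452096
(equivalently, 28256 × 2^4 = 28256 × 16)

452096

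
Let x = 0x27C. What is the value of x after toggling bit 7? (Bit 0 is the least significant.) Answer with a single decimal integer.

764

x = 001001111100
bit 7 is currently 0; toggle it via x ^ (1 << 7) = x ^ 128
→ 001011111100 = 764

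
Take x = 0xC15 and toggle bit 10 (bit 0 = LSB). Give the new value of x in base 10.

x = 110000010101
bit 10 is currently 1; toggle it via x ^ (1 << 10) = x ^ 1024
→ 100000010101 = 2069

2069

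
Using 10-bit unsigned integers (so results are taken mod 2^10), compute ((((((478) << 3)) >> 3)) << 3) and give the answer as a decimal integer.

752

478 = 0111011110
→ << 3 (mod 2^10) → 1011110000 = 752
→ >> 3 → 0001011110 = 94
→ << 3 (mod 2^10) → 1011110000 = 752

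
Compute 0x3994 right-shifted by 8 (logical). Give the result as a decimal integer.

57

0x3994 = 11100110010100
shift right by 8 → 00000000111001 = 57
(equivalently, floor(14740 / 256))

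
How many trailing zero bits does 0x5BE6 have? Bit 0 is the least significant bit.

1

0x5BE6 = 101101111100110
Trailing zeros: 1, so the lowest set bit is bit 1 (value 2).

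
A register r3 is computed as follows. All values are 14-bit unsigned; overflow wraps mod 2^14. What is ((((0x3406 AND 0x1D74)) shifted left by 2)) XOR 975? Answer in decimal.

5087

0x3406 = 11010000000110
0x1D74 = 01110101110100
→ AND → 01010000000100 = 5124
→ shifted left by 2 (mod 2^14) → 01000000010000 = 4112
975 = 00001111001111
→ XOR → 01001111011111 = 5087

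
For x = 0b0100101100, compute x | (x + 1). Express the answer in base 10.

x = 100101100 = 300
x + 1 = 100101101
OR    = 100101101 = 301
(x | (x + 1) sets the lowest cleared bit.)

301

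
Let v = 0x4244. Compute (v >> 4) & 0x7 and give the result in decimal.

v = 100001001000100
Shift right by 4: 10000100100
Mask low 3 bits: 100 = 4

4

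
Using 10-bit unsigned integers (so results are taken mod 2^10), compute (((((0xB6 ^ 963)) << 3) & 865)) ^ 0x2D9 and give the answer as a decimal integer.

505

0xB6 = 0010110110
963 = 1111000011
→ ^ → 1101110101 = 885
→ << 3 (mod 2^10) → 1110101000 = 936
865 = 1101100001
→ & → 1100100000 = 800
0x2D9 = 1011011001
→ ^ → 0111111001 = 505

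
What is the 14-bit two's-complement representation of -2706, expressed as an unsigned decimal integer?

13678

2706 in 14 bits: 00101010010010
Invert: 11010101101101
Add 1:  11010101101110 = 13678
(Check: 2^14 - 2706 = 16384 - 2706 = 13678.)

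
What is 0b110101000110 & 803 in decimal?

a = 110101000110
803 = 001100100011
AND → 000100000010 = 258

258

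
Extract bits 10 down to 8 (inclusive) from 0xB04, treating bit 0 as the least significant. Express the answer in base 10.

3

v = 101100000100
Shift right by 8: 1011
Mask low 3 bits: 011 = 3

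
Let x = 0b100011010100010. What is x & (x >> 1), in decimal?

x = 100011010100010 = 18082
x>>1 = 010001101010001
AND  = 000001000000000 = 512
(x & (x >> 1) has a 1 wherever x has two consecutive 1 bits.)

512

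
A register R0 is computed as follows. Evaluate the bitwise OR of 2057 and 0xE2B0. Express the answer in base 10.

2057 = 0000100000001001
0xE2B0 = 1110001010110000
 OR → 1110101010111001 = 60089

60089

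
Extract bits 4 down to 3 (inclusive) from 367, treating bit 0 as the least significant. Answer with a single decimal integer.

v = 101101111
Shift right by 3: 101101
Mask low 2 bits: 01 = 1

1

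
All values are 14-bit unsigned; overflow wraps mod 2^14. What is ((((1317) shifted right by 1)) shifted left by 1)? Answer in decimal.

1317 = 00010100100101
→ shifted right by 1 → 00001010010010 = 658
→ shifted left by 1 (mod 2^14) → 00010100100100 = 1316

1316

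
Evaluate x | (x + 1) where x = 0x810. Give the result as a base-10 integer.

x = 100000010000 = 2064
x + 1 = 100000010001
OR    = 100000010001 = 2065
(x | (x + 1) sets the lowest cleared bit.)

2065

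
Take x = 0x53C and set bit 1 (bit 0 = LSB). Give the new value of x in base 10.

1342

x = 10100111100
bit 1 is currently 0; set it via x | (1 << 1) = x | 2
→ 10100111110 = 1342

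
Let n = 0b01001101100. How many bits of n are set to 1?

5

n = 1001101100
Count the 1s: 1 + 1 + 1 + 1 + 1 = 5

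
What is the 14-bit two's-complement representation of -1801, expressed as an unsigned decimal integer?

14583

1801 in 14 bits: 00011100001001
Invert: 11100011110110
Add 1:  11100011110111 = 14583
(Check: 2^14 - 1801 = 16384 - 1801 = 14583.)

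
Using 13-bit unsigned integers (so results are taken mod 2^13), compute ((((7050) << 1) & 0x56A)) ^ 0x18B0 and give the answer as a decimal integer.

7600

7050 = 1101110001010
→ << 1 (mod 2^13) → 1011100010100 = 5908
0x56A = 0010101101010
→ & → 0010100000000 = 1280
0x18B0 = 1100010110000
→ ^ → 1110110110000 = 7600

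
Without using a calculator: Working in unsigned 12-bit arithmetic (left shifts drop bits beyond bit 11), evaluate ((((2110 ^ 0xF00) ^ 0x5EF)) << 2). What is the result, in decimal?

2110 = 100000111110
0xF00 = 111100000000
→ ^ → 011100111110 = 1854
0x5EF = 010111101111
→ ^ → 001011010001 = 721
→ << 2 (mod 2^12) → 101101000100 = 2884

2884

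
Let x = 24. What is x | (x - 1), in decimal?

31

x = 11000 = 24
x - 1 = 10111
OR    = 11111 = 31
(x | (x - 1) sets all bits below the lowest set bit.)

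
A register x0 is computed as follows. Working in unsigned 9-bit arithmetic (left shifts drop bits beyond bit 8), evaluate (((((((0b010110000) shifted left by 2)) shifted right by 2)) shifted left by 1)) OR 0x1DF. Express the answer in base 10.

511

0b010110000 = 010110000
→ shifted left by 2 (mod 2^9) → 011000000 = 192
→ shifted right by 2 → 000110000 = 48
→ shifted left by 1 (mod 2^9) → 001100000 = 96
0x1DF = 111011111
→ OR → 111111111 = 511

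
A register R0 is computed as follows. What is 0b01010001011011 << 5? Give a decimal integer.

x = 000001010001011011
shift left by 5 → 101000101101100000 = 166752
(equivalently, 5211 × 2^5 = 5211 × 32)

166752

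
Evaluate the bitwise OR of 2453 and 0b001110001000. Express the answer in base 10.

2453 = 100110010101
b = 001110001000
 OR → 101110011101 = 2973

2973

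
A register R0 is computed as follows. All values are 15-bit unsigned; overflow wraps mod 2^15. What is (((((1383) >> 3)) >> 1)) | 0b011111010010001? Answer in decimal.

1383 = 000010101100111
→ >> 3 → 000000010101100 = 172
→ >> 1 → 000000001010110 = 86
0b011111010010001 = 011111010010001
→ | → 011111011010111 = 16087

16087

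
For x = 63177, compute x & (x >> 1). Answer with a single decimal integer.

x = 1111011011001001 = 63177
x>>1 = 0111101101100100
AND  = 0111001001000000 = 29248
(x & (x >> 1) has a 1 wherever x has two consecutive 1 bits.)

29248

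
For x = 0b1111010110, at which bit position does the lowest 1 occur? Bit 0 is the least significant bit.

1

0b1111010110 = 1111010110
Trailing zeros: 1, so the lowest set bit is bit 1 (value 2).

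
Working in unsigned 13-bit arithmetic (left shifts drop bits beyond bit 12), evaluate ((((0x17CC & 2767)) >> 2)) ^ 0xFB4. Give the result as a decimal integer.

0x17CC = 1011111001100
2767 = 0101011001111
→ & → 0001011001100 = 716
→ >> 2 → 0000010110011 = 179
0xFB4 = 0111110110100
→ ^ → 0111100000111 = 3847

3847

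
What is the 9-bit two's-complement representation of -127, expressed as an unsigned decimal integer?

385

127 in 9 bits: 001111111
Invert: 110000000
Add 1:  110000001 = 385
(Check: 2^9 - 127 = 512 - 127 = 385.)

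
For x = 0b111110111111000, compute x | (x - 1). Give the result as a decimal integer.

x = 111110111111000 = 32248
x - 1 = 111110111110111
OR    = 111110111111111 = 32255
(x | (x - 1) sets all bits below the lowest set bit.)

32255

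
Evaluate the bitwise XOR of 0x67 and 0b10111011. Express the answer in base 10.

0x67 = 01100111
b = 10111011
XOR → 11011100 = 220

220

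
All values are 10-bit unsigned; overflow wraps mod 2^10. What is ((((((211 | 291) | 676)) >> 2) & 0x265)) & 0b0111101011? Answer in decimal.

97

211 = 0011010011
291 = 0100100011
→ | → 0111110011 = 499
676 = 1010100100
→ | → 1111110111 = 1015
→ >> 2 → 0011111101 = 253
0x265 = 1001100101
→ & → 0001100101 = 101
0b0111101011 = 0111101011
→ & → 0001100001 = 97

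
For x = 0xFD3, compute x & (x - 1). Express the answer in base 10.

x = 111111010011 = 4051
x - 1 = 111111010010
AND   = 111111010010 = 4050
(x & (x - 1) clears the lowest set bit of x.)

4050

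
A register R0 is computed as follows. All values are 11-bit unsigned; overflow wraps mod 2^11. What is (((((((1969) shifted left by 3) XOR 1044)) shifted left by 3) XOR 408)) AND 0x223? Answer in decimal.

32

1969 = 11110110001
→ shifted left by 3 (mod 2^11) → 10110001000 = 1416
1044 = 10000010100
→ XOR → 00110011100 = 412
→ shifted left by 3 (mod 2^11) → 10011100000 = 1248
408 = 00110011000
→ XOR → 10101111000 = 1400
0x223 = 01000100011
→ AND → 00000100000 = 32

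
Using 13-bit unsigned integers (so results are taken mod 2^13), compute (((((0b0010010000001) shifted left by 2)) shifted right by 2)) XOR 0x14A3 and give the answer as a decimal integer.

4130

0b0010010000001 = 0010010000001
→ shifted left by 2 (mod 2^13) → 1001000000100 = 4612
→ shifted right by 2 → 0010010000001 = 1153
0x14A3 = 1010010100011
→ XOR → 1000000100010 = 4130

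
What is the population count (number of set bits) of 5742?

5742 = 1011001101110
Count the 1s: 1 + 1 + 1 + 1 + 1 + 1 + 1 + 1 = 8

8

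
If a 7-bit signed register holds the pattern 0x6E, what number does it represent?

-18

pattern = 1101110 (MSB is 1 ⇒ negative)
Invert: 0010001, add 1 → 0010010 = 18, so the value is -18.
(Equivalently: 110 - 2^7 = 110 - 128 = -18.)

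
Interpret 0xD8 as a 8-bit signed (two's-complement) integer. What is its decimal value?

pattern = 11011000 (MSB is 1 ⇒ negative)
Invert: 00100111, add 1 → 00101000 = 40, so the value is -40.
(Equivalently: 216 - 2^8 = 216 - 256 = -40.)

-40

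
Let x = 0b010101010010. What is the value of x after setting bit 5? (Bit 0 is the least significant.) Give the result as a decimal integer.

1394

x = 010101010010
bit 5 is currently 0; set it via x | (1 << 5) = x | 32
→ 010101110010 = 1394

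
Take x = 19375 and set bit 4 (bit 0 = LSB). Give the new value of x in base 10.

19391

x = 100101110101111
bit 4 is currently 0; set it via x | (1 << 4) = x | 16
→ 100101110111111 = 19391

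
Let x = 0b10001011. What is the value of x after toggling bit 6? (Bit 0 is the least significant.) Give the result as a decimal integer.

203

x = 10001011
bit 6 is currently 0; toggle it via x ^ (1 << 6) = x ^ 64
→ 11001011 = 203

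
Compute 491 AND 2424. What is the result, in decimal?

491 = 000111101011
2424 = 100101111000
AND → 000101101000 = 360

360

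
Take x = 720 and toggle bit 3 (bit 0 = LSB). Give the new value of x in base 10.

728

x = 01011010000
bit 3 is currently 0; toggle it via x ^ (1 << 3) = x ^ 8
→ 01011011000 = 728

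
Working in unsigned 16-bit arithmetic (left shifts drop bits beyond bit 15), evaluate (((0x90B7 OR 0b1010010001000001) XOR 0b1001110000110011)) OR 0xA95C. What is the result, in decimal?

43484

0x90B7 = 1001000010110111
0b1010010001000001 = 1010010001000001
→ OR → 1011010011110111 = 46327
0b1001110000110011 = 1001110000110011
→ XOR → 0010100011000100 = 10436
0xA95C = 1010100101011100
→ OR → 1010100111011100 = 43484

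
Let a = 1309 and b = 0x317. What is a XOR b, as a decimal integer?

1546

1309 = 10100011101
0x317 = 01100010111
XOR → 11000001010 = 1546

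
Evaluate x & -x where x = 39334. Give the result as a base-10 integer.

2

x = 1001100110100110 = 39334
-x (two's complement) = …0110011001011010
AND   = 0000000000000010 = 2
(x & -x isolates the lowest set bit of x.)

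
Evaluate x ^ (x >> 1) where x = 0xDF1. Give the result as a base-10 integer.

2825

x = 110111110001 = 3569
x>>1 = 011011111000
XOR  = 101100001001 = 2825
(x ^ (x >> 1) gives the standard binary-reflected Gray code of x.)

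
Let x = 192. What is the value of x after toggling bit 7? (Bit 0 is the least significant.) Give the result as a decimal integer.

x = 011000000
bit 7 is currently 1; toggle it via x ^ (1 << 7) = x ^ 128
→ 001000000 = 64

64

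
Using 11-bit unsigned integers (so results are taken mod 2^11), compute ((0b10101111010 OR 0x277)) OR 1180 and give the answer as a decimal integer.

2047

0b10101111010 = 10101111010
0x277 = 01001110111
→ OR → 11101111111 = 1919
1180 = 10010011100
→ OR → 11111111111 = 2047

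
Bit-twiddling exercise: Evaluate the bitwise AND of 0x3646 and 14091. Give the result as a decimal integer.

0x3646 = 11011001000110
14091 = 11011100001011
AND → 11011000000010 = 13826

13826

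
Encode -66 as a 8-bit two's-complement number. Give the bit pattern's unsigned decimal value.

190

66 in 8 bits: 01000010
Invert: 10111101
Add 1:  10111110 = 190
(Check: 2^8 - 66 = 256 - 66 = 190.)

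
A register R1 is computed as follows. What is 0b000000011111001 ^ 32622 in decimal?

32663

a = 000000011111001
32622 = 111111101101110
XOR → 111111110010111 = 32663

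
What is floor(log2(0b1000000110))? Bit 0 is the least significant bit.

0b1000000110 = 1000000110
The topmost 1 is at position 9 (since 2^9 = 512 ≤ 518 < 1024).

9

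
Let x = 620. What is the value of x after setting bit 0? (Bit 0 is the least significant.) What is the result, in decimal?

621

x = 01001101100
bit 0 is currently 0; set it via x | (1 << 0) = x | 1
→ 01001101101 = 621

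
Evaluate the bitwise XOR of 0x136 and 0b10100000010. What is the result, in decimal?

1076

0x136 = 00100110110
b = 10100000010
XOR → 10000110100 = 1076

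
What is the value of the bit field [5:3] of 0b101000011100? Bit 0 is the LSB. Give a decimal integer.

v = 101000011100
Shift right by 3: 101000011
Mask low 3 bits: 011 = 3

3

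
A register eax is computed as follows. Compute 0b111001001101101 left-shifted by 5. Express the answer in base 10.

937376

x = 00000111001001101101
shift left by 5 → 11100100110110100000 = 937376
(equivalently, 29293 × 2^5 = 29293 × 32)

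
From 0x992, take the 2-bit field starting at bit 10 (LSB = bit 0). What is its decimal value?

v = 000100110010010
Shift right by 10: 00010
Mask low 2 bits: 10 = 2

2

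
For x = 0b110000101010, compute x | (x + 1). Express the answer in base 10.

x = 110000101010 = 3114
x + 1 = 110000101011
OR    = 110000101011 = 3115
(x | (x + 1) sets the lowest cleared bit.)

3115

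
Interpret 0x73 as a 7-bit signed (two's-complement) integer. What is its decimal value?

pattern = 1110011 (MSB is 1 ⇒ negative)
Invert: 0001100, add 1 → 0001101 = 13, so the value is -13.
(Equivalently: 115 - 2^7 = 115 - 128 = -13.)

-13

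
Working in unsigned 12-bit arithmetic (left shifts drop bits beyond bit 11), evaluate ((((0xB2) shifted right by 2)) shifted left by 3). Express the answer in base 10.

352

0xB2 = 000010110010
→ shifted right by 2 → 000000101100 = 44
→ shifted left by 3 (mod 2^12) → 000101100000 = 352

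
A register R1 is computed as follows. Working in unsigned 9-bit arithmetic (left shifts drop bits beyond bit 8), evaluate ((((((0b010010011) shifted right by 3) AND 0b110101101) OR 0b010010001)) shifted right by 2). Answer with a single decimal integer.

36

0b010010011 = 010010011
→ shifted right by 3 → 000010010 = 18
0b110101101 = 110101101
→ AND → 000000000 = 0
0b010010001 = 010010001
→ OR → 010010001 = 145
→ shifted right by 2 → 000100100 = 36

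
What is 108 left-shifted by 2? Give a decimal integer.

432

108 = 001101100
shift left by 2 → 110110000 = 432
(equivalently, 108 × 2^2 = 108 × 4)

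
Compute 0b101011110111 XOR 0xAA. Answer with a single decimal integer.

a = 101011110111
0xAA = 000010101010
XOR → 101001011101 = 2653

2653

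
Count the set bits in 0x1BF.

0x1BF = 110111111
Count the 1s: 1 + 1 + 1 + 1 + 1 + 1 + 1 + 1 = 8

8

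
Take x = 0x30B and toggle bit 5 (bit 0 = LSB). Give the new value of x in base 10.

811

x = 001100001011
bit 5 is currently 0; toggle it via x ^ (1 << 5) = x ^ 32
→ 001100101011 = 811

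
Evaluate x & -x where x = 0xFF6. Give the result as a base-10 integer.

2

x = 111111110110 = 4086
-x (two's complement) = …000000001010
AND   = 000000000010 = 2
(x & -x isolates the lowest set bit of x.)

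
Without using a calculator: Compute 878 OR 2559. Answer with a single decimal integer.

3071

878 = 001101101110
2559 = 100111111111
 OR → 101111111111 = 3071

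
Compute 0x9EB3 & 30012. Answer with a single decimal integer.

0x9EB3 = 1001111010110011
30012 = 0111010100111100
AND → 0001010000110000 = 5168

5168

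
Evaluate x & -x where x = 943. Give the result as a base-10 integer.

1

x = 1110101111 = 943
-x (two's complement) = …0001010001
AND   = 0000000001 = 1
(x & -x isolates the lowest set bit of x.)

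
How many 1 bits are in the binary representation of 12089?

9

12089 = 10111100111001
Count the 1s: 1 + 1 + 1 + 1 + 1 + 1 + 1 + 1 + 1 = 9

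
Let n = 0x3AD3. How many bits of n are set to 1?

0x3AD3 = 11101011010011
Count the 1s: 1 + 1 + 1 + 1 + 1 + 1 + 1 + 1 + 1 = 9

9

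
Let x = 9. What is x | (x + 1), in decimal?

11

x = 1001 = 9
x + 1 = 1010
OR    = 1011 = 11
(x | (x + 1) sets the lowest cleared bit.)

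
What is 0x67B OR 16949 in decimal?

0x67B = 000011001111011
16949 = 100001000110101
 OR → 100011001111111 = 18047

18047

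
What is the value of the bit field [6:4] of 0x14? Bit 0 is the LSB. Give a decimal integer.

1

v = 0000000010100
Shift right by 4: 000000001
Mask low 3 bits: 001 = 1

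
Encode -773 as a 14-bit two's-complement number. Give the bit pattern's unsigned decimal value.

15611

773 in 14 bits: 00001100000101
Invert: 11110011111010
Add 1:  11110011111011 = 15611
(Check: 2^14 - 773 = 16384 - 773 = 15611.)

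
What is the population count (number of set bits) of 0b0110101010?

n = 110101010
Count the 1s: 1 + 1 + 1 + 1 + 1 = 5

5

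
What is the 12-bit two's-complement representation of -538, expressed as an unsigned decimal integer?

538 in 12 bits: 001000011010
Invert: 110111100101
Add 1:  110111100110 = 3558
(Check: 2^12 - 538 = 4096 - 538 = 3558.)

3558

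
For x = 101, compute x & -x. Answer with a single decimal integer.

x = 1100101 = 101
-x (two's complement) = …0011011
AND   = 0000001 = 1
(x & -x isolates the lowest set bit of x.)

1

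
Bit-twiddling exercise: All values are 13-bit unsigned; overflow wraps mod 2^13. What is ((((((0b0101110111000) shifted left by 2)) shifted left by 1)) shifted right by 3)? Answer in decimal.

0b0101110111000 = 0101110111000
→ shifted left by 2 (mod 2^13) → 0111011100000 = 3808
→ shifted left by 1 (mod 2^13) → 1110111000000 = 7616
→ shifted right by 3 → 0001110111000 = 952

952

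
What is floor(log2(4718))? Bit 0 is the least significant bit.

4718 = 1001001101110
The topmost 1 is at position 12 (since 2^12 = 4096 ≤ 4718 < 8192).

12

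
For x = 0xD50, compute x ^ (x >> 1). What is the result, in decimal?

x = 110101010000 = 3408
x>>1 = 011010101000
XOR  = 101111111000 = 3064
(x ^ (x >> 1) gives the standard binary-reflected Gray code of x.)

3064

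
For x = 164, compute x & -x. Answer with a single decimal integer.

4

x = 10100100 = 164
-x (two's complement) = …01011100
AND   = 00000100 = 4
(x & -x isolates the lowest set bit of x.)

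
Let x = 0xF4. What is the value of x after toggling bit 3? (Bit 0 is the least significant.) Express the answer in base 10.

252

x = 11110100
bit 3 is currently 0; toggle it via x ^ (1 << 3) = x ^ 8
→ 11111100 = 252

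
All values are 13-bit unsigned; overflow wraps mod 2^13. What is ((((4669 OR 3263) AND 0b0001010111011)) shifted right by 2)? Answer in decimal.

4669 = 1001000111101
3263 = 0110010111111
→ OR → 1111010111111 = 7871
0b0001010111011 = 0001010111011
→ AND → 0001010111011 = 699
→ shifted right by 2 → 0000010101110 = 174

174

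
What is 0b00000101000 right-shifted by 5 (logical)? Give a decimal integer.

1

x = 101000
shift right by 5 → 000001 = 1
(equivalently, floor(40 / 32))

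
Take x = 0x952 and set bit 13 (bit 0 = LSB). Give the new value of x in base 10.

10578

x = 0000100101010010
bit 13 is currently 0; set it via x | (1 << 13) = x | 8192
→ 0010100101010010 = 10578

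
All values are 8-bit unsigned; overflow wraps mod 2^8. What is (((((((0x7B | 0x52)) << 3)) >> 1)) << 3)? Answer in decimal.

0x7B = 01111011
0x52 = 01010010
→ | → 01111011 = 123
→ << 3 (mod 2^8) → 11011000 = 216
→ >> 1 → 01101100 = 108
→ << 3 (mod 2^8) → 01100000 = 96

96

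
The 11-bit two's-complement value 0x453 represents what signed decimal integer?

-941

pattern = 10001010011 (MSB is 1 ⇒ negative)
Invert: 01110101100, add 1 → 01110101101 = 941, so the value is -941.
(Equivalently: 1107 - 2^11 = 1107 - 2048 = -941.)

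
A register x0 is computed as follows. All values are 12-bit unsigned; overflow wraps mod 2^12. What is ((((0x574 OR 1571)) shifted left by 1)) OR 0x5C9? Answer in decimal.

4079

0x574 = 010101110100
1571 = 011000100011
→ OR → 011101110111 = 1911
→ shifted left by 1 (mod 2^12) → 111011101110 = 3822
0x5C9 = 010111001001
→ OR → 111111101111 = 4079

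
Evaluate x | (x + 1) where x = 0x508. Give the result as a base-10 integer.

x = 10100001000 = 1288
x + 1 = 10100001001
OR    = 10100001001 = 1289
(x | (x + 1) sets the lowest cleared bit.)

1289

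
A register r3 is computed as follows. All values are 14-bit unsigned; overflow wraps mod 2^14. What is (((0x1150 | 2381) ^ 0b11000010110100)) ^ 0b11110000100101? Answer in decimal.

0x1150 = 01000101010000
2381 = 00100101001101
→ | → 01100101011101 = 6493
0b11000010110100 = 11000010110100
→ ^ → 10100111101001 = 10729
0b11110000100101 = 11110000100101
→ ^ → 01010111001100 = 5580

5580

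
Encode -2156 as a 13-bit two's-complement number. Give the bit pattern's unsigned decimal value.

6036

2156 in 13 bits: 0100001101100
Invert: 1011110010011
Add 1:  1011110010100 = 6036
(Check: 2^13 - 2156 = 8192 - 2156 = 6036.)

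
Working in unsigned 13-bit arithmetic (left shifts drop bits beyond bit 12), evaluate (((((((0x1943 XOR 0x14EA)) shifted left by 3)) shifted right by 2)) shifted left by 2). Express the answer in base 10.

3400

0x1943 = 1100101000011
0x14EA = 1010011101010
→ XOR → 0110110101001 = 3497
→ shifted left by 3 (mod 2^13) → 0110101001000 = 3400
→ shifted right by 2 → 0001101010010 = 850
→ shifted left by 2 (mod 2^13) → 0110101001000 = 3400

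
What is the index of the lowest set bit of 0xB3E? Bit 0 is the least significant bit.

1

0xB3E = 101100111110
Trailing zeros: 1, so the lowest set bit is bit 1 (value 2).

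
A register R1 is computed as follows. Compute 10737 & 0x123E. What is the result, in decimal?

10737 = 10100111110001
0x123E = 01001000111110
AND → 00000000110000 = 48

48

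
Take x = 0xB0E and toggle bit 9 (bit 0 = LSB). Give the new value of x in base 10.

x = 0101100001110
bit 9 is currently 1; toggle it via x ^ (1 << 9) = x ^ 512
→ 0100100001110 = 2318

2318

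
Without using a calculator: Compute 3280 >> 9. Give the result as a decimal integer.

6

3280 = 110011010000
shift right by 9 → 000000000110 = 6
(equivalently, floor(3280 / 512))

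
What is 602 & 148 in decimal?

602 = 1001011010
148 = 0010010100
AND → 0000010000 = 16

16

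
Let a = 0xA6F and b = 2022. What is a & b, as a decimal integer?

0xA6F = 101001101111
2022 = 011111100110
AND → 001001100110 = 614

614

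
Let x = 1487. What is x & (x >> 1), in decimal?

199

x = 10111001111 = 1487
x>>1 = 01011100111
AND  = 00011000111 = 199
(x & (x >> 1) has a 1 wherever x has two consecutive 1 bits.)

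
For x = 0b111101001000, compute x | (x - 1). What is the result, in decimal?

x = 111101001000 = 3912
x - 1 = 111101000111
OR    = 111101001111 = 3919
(x | (x - 1) sets all bits below the lowest set bit.)

3919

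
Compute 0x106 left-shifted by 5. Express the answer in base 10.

0x106 = 00000100000110
shift left by 5 → 10000011000000 = 8384
(equivalently, 262 × 2^5 = 262 × 32)

8384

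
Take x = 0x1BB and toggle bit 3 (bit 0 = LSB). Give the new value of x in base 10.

x = 0110111011
bit 3 is currently 1; toggle it via x ^ (1 << 3) = x ^ 8
→ 0110110011 = 435

435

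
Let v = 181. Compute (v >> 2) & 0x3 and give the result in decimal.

v = 010110101
Shift right by 2: 0101101
Mask low 2 bits: 01 = 1

1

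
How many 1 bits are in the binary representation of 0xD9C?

7

0xD9C = 110110011100
Count the 1s: 1 + 1 + 1 + 1 + 1 + 1 + 1 = 7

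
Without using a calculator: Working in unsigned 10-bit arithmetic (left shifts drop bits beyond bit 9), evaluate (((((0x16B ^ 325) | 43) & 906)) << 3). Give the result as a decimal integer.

0x16B = 0101101011
325 = 0101000101
→ ^ → 0000101110 = 46
43 = 0000101011
→ | → 0000101111 = 47
906 = 1110001010
→ & → 0000001010 = 10
→ << 3 (mod 2^10) → 0001010000 = 80

80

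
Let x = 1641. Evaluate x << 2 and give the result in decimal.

6564

1641 = 0011001101001
shift left by 2 → 1100110100100 = 6564
(equivalently, 1641 × 2^2 = 1641 × 4)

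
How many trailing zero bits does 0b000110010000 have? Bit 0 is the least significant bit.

4

0b000110010000 = 110010000
Trailing zeros: 4, so the lowest set bit is bit 4 (value 16).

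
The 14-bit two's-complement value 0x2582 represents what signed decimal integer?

pattern = 10010110000010 (MSB is 1 ⇒ negative)
Invert: 01101001111101, add 1 → 01101001111110 = 6782, so the value is -6782.
(Equivalently: 9602 - 2^14 = 9602 - 16384 = -6782.)

-6782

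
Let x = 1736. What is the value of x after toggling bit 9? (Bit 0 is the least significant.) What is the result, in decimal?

x = 11011001000
bit 9 is currently 1; toggle it via x ^ (1 << 9) = x ^ 512
→ 10011001000 = 1224

1224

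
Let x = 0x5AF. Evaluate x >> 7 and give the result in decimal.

0x5AF = 10110101111
shift right by 7 → 00000001011 = 11
(equivalently, floor(1455 / 128))

11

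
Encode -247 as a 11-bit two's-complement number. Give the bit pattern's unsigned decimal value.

1801

247 in 11 bits: 00011110111
Invert: 11100001000
Add 1:  11100001001 = 1801
(Check: 2^11 - 247 = 2048 - 247 = 1801.)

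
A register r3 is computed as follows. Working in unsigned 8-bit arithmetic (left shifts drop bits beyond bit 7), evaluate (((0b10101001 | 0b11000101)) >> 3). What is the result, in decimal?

29

0b10101001 = 10101001
0b11000101 = 11000101
→ | → 11101101 = 237
→ >> 3 → 00011101 = 29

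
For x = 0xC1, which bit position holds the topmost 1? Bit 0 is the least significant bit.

0xC1 = 11000001
The topmost 1 is at position 7 (since 2^7 = 128 ≤ 193 < 256).

7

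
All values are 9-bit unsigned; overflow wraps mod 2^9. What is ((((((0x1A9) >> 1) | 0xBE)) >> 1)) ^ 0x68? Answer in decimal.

0x1A9 = 110101001
→ >> 1 → 011010100 = 212
0xBE = 010111110
→ | → 011111110 = 254
→ >> 1 → 001111111 = 127
0x68 = 001101000
→ ^ → 000010111 = 23

23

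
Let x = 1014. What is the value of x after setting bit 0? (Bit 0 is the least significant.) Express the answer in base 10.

1015

x = 1111110110
bit 0 is currently 0; set it via x | (1 << 0) = x | 1
→ 1111110111 = 1015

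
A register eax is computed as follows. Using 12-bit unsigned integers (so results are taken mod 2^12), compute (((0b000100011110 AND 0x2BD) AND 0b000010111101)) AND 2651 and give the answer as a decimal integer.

24

0b000100011110 = 000100011110
0x2BD = 001010111101
→ AND → 000000011100 = 28
0b000010111101 = 000010111101
→ AND → 000000011100 = 28
2651 = 101001011011
→ AND → 000000011000 = 24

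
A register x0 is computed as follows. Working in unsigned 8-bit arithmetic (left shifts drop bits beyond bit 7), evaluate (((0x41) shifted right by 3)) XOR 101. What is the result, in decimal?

109

0x41 = 01000001
→ shifted right by 3 → 00001000 = 8
101 = 01100101
→ XOR → 01101101 = 109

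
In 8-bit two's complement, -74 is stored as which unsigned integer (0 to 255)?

74 in 8 bits: 01001010
Invert: 10110101
Add 1:  10110110 = 182
(Check: 2^8 - 74 = 256 - 74 = 182.)

182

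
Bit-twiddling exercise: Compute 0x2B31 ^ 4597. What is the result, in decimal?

15044

0x2B31 = 10101100110001
4597 = 01000111110101
XOR → 11101011000100 = 15044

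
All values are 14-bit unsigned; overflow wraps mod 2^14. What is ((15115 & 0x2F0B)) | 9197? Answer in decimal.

15115 = 11101100001011
0x2F0B = 10111100001011
→ & → 10101100001011 = 11019
9197 = 10001111101101
→ | → 10101111101111 = 11247

11247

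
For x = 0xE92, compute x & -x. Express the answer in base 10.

2

x = 111010010010 = 3730
-x (two's complement) = …000101101110
AND   = 000000000010 = 2
(x & -x isolates the lowest set bit of x.)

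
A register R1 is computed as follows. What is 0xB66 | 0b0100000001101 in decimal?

0xB66 = 101101100110
b = 100000001101
 OR → 101101101111 = 2927

2927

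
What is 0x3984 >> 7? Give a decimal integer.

115

0x3984 = 11100110000100
shift right by 7 → 00000001110011 = 115
(equivalently, floor(14724 / 128))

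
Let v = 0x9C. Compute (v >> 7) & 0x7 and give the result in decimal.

1

v = 0010011100
Shift right by 7: 001
Mask low 3 bits: 001 = 1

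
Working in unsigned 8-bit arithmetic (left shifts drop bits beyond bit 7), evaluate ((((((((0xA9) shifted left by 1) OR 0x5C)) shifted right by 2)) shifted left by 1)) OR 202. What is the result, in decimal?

0xA9 = 10101001
→ shifted left by 1 (mod 2^8) → 01010010 = 82
0x5C = 01011100
→ OR → 01011110 = 94
→ shifted right by 2 → 00010111 = 23
→ shifted left by 1 (mod 2^8) → 00101110 = 46
202 = 11001010
→ OR → 11101110 = 238

238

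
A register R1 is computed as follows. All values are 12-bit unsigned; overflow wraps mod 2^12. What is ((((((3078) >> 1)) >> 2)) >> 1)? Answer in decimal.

192

3078 = 110000000110
→ >> 1 → 011000000011 = 1539
→ >> 2 → 000110000000 = 384
→ >> 1 → 000011000000 = 192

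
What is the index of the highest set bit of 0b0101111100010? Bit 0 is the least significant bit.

11

0b0101111100010 = 101111100010
The topmost 1 is at position 11 (since 2^11 = 2048 ≤ 3042 < 4096).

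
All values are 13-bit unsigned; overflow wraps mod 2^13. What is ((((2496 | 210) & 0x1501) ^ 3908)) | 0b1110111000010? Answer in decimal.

2496 = 0100111000000
210 = 0000011010010
→ | → 0100111010010 = 2514
0x1501 = 1010100000001
→ & → 0000100000000 = 256
3908 = 0111101000100
→ ^ → 0111001000100 = 3652
0b1110111000010 = 1110111000010
→ | → 1111111000110 = 8134

8134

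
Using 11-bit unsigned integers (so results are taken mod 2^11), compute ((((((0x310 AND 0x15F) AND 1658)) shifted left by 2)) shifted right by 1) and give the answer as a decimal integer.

32

0x310 = 01100010000
0x15F = 00101011111
→ AND → 00100010000 = 272
1658 = 11001111010
→ AND → 00000010000 = 16
→ shifted left by 2 (mod 2^11) → 00001000000 = 64
→ shifted right by 1 → 00000100000 = 32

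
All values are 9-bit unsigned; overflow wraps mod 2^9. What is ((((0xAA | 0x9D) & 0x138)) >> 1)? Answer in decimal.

28

0xAA = 010101010
0x9D = 010011101
→ | → 010111111 = 191
0x138 = 100111000
→ & → 000111000 = 56
→ >> 1 → 000011100 = 28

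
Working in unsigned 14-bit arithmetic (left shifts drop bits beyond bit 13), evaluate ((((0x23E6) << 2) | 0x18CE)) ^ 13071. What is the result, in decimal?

0x23E6 = 10001111100110
→ << 2 (mod 2^14) → 00111110011000 = 3992
0x18CE = 01100011001110
→ | → 01111111011110 = 8158
13071 = 11001100001111
→ ^ → 10110011010001 = 11473

11473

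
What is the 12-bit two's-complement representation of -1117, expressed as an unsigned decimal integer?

1117 in 12 bits: 010001011101
Invert: 101110100010
Add 1:  101110100011 = 2979
(Check: 2^12 - 1117 = 4096 - 1117 = 2979.)

2979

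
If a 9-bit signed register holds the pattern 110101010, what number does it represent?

pattern = 110101010 (MSB is 1 ⇒ negative)
Invert: 001010101, add 1 → 001010110 = 86, so the value is -86.
(Equivalently: 426 - 2^9 = 426 - 512 = -86.)

-86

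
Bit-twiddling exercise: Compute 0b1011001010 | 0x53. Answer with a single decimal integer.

731

a = 1011001010
0x53 = 0001010011
 OR → 1011011011 = 731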